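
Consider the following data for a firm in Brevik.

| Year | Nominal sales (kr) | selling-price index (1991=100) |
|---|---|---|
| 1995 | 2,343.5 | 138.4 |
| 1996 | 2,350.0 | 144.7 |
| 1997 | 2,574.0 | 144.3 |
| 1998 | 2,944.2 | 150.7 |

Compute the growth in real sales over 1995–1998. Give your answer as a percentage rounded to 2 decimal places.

Real sales 1995 = 2343.5/1.384 = 1693.28.
Real sales 1998 = 2944.2/1.507 = 1953.68.
Change = 1953.68/1693.28 − 1 = 0.1538.

15.38%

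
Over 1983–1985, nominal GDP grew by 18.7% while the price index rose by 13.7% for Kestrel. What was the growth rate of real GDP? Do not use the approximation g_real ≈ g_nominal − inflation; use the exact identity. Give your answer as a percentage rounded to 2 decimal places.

(1 + g_nom) = (1 + g_real)(1 + π), so g_real = 1.1870 / 1.1370 − 1 = 0.04398.

4.40%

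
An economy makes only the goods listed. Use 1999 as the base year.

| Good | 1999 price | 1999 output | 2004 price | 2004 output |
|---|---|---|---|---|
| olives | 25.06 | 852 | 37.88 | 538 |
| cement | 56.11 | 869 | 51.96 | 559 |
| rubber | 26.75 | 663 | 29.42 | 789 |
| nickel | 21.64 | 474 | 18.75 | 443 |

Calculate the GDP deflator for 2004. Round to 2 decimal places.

107.15

Nominal GDP 2004 = 37.88·538 + 51.96·559 + 29.42·789 + 18.75·443 = 80943.71.
Real GDP 2004 (at 1999 prices) = 25.06·538 + 56.11·559 + 26.75·789 + 21.64·443 = 75540.04.
Deflator = Nominal/Real × 100 = 80943.71/75540.04 × 100 = 107.153.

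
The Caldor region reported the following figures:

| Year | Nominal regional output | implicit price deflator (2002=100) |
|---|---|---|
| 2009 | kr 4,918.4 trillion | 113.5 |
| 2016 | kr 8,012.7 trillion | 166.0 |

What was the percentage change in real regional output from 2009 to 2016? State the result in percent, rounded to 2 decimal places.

Deflate each year: 2009 → 4918.4/1.135 = 4333.39; 2016 → 8012.7/1.660 = 4826.93.
So real regional output changed by 4826.93/4333.39 − 1 = 0.1139, i.e. 11.39%.

11.39%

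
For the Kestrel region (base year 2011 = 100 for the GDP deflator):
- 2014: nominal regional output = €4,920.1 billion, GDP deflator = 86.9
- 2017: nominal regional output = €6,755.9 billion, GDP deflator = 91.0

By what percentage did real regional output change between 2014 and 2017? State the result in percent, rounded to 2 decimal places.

31.13%

Deflate each year: 2014 → 4920.1/0.869 = 5661.80; 2017 → 6755.9/0.910 = 7424.07.
So real regional output changed by 7424.07/5661.80 − 1 = 0.3113, i.e. 31.13%.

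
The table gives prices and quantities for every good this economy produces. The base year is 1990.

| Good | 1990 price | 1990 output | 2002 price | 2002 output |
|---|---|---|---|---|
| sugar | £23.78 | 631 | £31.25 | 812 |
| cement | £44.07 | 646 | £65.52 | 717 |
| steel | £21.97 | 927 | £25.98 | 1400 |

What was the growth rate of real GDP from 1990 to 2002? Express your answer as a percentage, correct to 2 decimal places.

27.92%

Real GDP 1990 = Nominal GDP 1990 = 23.78·631 + 44.07·646 + 21.97·927 = 63840.59.
Real GDP 2002 (at 1990 prices) = 23.78·812 + 44.07·717 + 21.97·1400 = 81665.55.
Real growth = 81665.55/63840.59 − 1 = 0.2792.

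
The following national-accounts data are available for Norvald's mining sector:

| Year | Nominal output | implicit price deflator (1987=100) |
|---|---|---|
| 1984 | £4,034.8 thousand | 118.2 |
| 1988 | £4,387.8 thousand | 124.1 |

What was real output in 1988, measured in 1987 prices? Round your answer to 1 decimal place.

Real output = Nominal / (implicit price deflator/100) = 4387.8 / 1.241 = 3535.70.

£3,535.7 thousand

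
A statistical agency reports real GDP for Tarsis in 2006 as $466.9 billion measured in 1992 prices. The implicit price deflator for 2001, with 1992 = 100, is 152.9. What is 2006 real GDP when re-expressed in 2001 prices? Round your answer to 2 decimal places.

Real GDP in 2001 prices = Real GDP in 1992 prices × (P_2001/P_1992) = 466.9 × 1.529 = 713.89.

$713.89 billion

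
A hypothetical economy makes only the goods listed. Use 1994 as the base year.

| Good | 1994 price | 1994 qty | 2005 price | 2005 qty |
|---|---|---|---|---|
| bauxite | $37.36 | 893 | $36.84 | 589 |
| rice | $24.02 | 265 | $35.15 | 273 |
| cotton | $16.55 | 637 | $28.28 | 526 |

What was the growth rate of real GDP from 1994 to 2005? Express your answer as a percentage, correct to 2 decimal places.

-25.86%

Real GDP 1994 = Nominal GDP 1994 = 37.36·893 + 24.02·265 + 16.55·637 = 50270.13.
Real GDP 2005 (at 1994 prices) = 37.36·589 + 24.02·273 + 16.55·526 = 37267.80.
Real growth = 37267.80/50270.13 − 1 = -0.2586.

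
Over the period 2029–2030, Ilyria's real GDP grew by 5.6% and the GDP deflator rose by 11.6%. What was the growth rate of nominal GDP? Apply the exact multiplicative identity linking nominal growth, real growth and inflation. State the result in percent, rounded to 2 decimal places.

17.85%

(1 + g_nom) = (1 + g_real)(1 + π) = 1.0560 × 1.1160 = 1.17850.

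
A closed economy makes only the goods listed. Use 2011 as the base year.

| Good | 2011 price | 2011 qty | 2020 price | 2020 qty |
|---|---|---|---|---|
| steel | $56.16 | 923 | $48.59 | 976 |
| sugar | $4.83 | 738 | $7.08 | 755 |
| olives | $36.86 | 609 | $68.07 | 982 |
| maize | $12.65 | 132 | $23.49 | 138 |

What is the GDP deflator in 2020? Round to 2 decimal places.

127.44

Nominal GDP 2020 = 48.59·976 + 7.08·755 + 68.07·982 + 23.49·138 = 122855.60.
Real GDP 2020 (at 2011 prices) = 56.16·976 + 4.83·755 + 36.86·982 + 12.65·138 = 96401.03.
Deflator = Nominal/Real × 100 = 122855.60/96401.03 × 100 = 127.442.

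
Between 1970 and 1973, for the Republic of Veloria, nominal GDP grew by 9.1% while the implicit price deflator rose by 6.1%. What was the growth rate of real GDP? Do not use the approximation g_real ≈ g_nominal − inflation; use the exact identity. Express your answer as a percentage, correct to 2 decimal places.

(1 + g_nom) = (1 + g_real)(1 + π), so g_real = 1.0910 / 1.0610 − 1 = 0.02828.

2.83%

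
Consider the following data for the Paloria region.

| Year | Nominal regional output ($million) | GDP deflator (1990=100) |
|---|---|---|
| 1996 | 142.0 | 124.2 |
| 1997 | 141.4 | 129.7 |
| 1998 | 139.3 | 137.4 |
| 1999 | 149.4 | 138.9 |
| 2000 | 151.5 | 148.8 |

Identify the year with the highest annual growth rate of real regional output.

1999

1997: real = 141.4/1.297 = 109.02; growth vs 1996 (114.33) = -4.64%.
1998: real = 139.3/1.374 = 101.38; growth vs 1997 (109.02) = -7.01%.
1999: real = 149.4/1.389 = 107.56; growth vs 1998 (101.38) = 6.10%.
2000: real = 151.5/1.488 = 101.81; growth vs 1999 (107.56) = -5.35%.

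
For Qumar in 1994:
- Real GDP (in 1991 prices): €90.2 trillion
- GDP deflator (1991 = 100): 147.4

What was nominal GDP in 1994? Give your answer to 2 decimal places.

€132.95 trillion

Nominal GDP = Real × (GDP deflator/100) = 90.2 × 1.474 = 132.95.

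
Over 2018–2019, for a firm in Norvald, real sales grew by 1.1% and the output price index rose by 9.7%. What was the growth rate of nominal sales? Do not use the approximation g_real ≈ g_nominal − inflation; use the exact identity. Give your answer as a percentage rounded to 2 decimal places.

10.91%

(1 + g_nom) = (1 + g_real)(1 + π) = 1.0110 × 1.0970 = 1.10907.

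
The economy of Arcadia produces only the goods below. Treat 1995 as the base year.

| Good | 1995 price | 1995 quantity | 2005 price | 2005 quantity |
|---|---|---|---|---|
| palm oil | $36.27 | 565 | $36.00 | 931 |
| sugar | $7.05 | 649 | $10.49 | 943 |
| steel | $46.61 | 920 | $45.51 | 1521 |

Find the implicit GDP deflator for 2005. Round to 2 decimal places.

Nominal GDP 2005 = 36.00·931 + 10.49·943 + 45.51·1521 = 112628.78.
Real GDP 2005 (at 1995 prices) = 36.27·931 + 7.05·943 + 46.61·1521 = 111309.33.
Deflator = Nominal/Real × 100 = 112628.78/111309.33 × 100 = 101.185.

101.19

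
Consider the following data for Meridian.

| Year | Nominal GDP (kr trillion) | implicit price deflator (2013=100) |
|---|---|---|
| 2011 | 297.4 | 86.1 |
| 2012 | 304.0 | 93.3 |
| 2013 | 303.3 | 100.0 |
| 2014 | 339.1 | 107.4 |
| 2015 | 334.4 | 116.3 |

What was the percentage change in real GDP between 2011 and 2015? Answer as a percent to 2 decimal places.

-16.76%

Real GDP 2011 = 297.4/0.861 = 345.41.
Real GDP 2015 = 334.4/1.163 = 287.53.
Change = 287.53/345.41 − 1 = -0.1676.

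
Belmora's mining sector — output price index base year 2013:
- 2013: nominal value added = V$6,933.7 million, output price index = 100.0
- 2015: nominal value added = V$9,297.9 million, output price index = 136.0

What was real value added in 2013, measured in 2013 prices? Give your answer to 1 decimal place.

V$6,933.7 million

Real value added = Nominal / (output price index/100) = 6933.7 / 1.000 = 6933.70.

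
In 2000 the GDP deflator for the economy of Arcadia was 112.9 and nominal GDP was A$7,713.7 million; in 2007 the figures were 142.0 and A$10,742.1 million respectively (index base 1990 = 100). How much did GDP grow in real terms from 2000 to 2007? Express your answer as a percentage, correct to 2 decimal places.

Deflate each year: 2000 → 7713.7/1.129 = 6832.33; 2007 → 10742.1/1.420 = 7564.86.
So real GDP changed by 7564.86/6832.33 − 1 = 0.1072, i.e. 10.72%.

10.72%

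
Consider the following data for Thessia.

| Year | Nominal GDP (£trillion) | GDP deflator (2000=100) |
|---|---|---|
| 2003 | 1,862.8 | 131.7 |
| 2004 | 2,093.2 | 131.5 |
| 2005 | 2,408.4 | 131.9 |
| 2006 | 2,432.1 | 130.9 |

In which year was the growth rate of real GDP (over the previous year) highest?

2004: real = 2093.2/1.315 = 1591.79; growth vs 2003 (1414.43) = 12.54%.
2005: real = 2408.4/1.319 = 1825.93; growth vs 2004 (1591.79) = 14.71%.
2006: real = 2432.1/1.309 = 1857.98; growth vs 2005 (1825.93) = 1.76%.

2005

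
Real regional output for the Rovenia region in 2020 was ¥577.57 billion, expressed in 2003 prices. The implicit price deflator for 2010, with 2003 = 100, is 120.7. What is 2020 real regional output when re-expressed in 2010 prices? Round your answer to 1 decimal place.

Real regional output in 2010 prices = Real regional output in 2003 prices × (P_2010/P_2003) = 577.57 × 1.207 = 697.13.

¥697.1 billion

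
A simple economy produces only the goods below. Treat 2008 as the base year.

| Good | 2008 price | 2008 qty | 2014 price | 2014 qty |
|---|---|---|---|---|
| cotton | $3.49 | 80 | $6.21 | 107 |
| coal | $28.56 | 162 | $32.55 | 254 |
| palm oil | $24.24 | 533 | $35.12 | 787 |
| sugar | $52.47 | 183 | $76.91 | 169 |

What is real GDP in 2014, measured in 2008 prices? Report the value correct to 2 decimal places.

$35571.98

Real GDP 2014 = Σ (p_2008 × q_2014) = 3.49·107 + 28.56·254 + 24.24·787 + 52.47·169 = 35571.98.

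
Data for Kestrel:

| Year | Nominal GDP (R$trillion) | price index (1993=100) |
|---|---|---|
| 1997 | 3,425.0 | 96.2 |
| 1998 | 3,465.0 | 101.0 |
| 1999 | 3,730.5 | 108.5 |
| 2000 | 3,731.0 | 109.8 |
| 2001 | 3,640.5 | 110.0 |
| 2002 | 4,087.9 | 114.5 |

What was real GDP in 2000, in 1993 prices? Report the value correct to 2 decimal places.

Real GDP 2000 = 3731.0 / 1.098 = 3398.00.

R$3,398.00 trillion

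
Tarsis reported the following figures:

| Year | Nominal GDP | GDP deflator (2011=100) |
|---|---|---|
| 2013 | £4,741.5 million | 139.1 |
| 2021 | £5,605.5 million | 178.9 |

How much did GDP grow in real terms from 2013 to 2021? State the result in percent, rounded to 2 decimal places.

-8.08%

Real GDP 2013 = 4741.5 / 1.391 = 3408.70.
Real GDP 2021 = 5605.5 / 1.789 = 3133.31.
Real growth = 3133.31 / 3408.70 − 1 = -0.0808.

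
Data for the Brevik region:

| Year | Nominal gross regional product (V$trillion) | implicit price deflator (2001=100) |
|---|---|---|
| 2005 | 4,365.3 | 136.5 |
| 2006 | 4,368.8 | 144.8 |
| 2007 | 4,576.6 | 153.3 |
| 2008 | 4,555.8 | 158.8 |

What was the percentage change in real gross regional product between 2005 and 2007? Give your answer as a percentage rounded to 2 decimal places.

Real gross regional product 2005 = 4365.3/1.365 = 3198.02.
Real gross regional product 2007 = 4576.6/1.533 = 2985.39.
Change = 2985.39/3198.02 − 1 = -0.0665.

-6.65%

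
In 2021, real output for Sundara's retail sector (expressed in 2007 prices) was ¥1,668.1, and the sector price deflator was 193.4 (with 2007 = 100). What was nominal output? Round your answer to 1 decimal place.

¥3,226.1

Nominal output = Real × (sector price deflator/100) = 1668.1 × 1.934 = 3226.11.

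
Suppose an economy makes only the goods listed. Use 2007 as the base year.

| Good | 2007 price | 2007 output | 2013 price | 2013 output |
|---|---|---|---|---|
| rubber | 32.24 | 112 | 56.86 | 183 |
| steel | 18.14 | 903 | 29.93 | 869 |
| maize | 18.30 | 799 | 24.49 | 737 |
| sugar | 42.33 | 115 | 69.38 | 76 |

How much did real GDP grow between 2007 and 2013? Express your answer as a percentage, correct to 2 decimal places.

-2.82%

Real GDP 2007 = Nominal GDP 2007 = 32.24·112 + 18.14·903 + 18.30·799 + 42.33·115 = 39480.95.
Real GDP 2013 (at 2007 prices) = 32.24·183 + 18.14·869 + 18.30·737 + 42.33·76 = 38367.76.
Real growth = 38367.76/39480.95 − 1 = -0.0282.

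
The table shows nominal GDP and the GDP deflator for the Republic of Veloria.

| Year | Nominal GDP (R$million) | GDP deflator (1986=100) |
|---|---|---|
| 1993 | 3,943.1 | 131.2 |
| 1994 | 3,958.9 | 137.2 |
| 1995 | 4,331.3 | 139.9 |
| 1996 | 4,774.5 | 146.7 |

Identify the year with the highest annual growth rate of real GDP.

1995

1994: real = 3958.9/1.372 = 2885.50; growth vs 1993 (3005.41) = -3.99%.
1995: real = 4331.3/1.399 = 3096.00; growth vs 1994 (2885.50) = 7.30%.
1996: real = 4774.5/1.467 = 3254.60; growth vs 1995 (3096.00) = 5.12%.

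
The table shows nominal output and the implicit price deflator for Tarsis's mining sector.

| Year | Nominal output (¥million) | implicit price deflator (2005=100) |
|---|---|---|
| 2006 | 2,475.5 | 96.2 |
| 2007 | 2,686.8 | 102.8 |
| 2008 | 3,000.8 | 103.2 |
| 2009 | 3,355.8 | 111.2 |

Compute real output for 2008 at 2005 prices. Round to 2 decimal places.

Real output 2008 = 3000.8 / 1.032 = 2907.75.

¥2,907.75 million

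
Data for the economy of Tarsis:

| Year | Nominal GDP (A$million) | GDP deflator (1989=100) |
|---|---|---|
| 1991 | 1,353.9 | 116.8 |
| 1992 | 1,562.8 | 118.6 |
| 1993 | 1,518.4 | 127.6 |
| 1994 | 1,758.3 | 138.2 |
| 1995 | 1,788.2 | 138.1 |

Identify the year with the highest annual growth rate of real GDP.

1992: real = 1562.8/1.186 = 1317.71; growth vs 1991 (1159.16) = 13.68%.
1993: real = 1518.4/1.276 = 1189.97; growth vs 1992 (1317.71) = -9.69%.
1994: real = 1758.3/1.382 = 1272.29; growth vs 1993 (1189.97) = 6.92%.
1995: real = 1788.2/1.381 = 1294.86; growth vs 1994 (1272.29) = 1.77%.

1992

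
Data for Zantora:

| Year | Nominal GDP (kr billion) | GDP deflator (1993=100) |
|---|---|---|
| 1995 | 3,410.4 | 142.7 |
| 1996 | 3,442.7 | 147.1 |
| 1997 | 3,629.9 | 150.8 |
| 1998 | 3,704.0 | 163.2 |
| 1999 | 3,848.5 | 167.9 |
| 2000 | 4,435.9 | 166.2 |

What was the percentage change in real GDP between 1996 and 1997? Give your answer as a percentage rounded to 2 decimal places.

2.85%

Real GDP 1996 = 3442.7/1.471 = 2340.38.
Real GDP 1997 = 3629.9/1.508 = 2407.10.
Change = 2407.10/2340.38 − 1 = 0.0285.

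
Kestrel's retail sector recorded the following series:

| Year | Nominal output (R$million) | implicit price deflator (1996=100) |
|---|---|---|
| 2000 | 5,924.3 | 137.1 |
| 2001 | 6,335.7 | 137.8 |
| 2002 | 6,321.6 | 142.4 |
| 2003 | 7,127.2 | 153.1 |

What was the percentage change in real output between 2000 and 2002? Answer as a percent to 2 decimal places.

Real output 2000 = 5924.3/1.371 = 4321.15.
Real output 2002 = 6321.6/1.424 = 4439.33.
Change = 4439.33/4321.15 − 1 = 0.0273.

2.73%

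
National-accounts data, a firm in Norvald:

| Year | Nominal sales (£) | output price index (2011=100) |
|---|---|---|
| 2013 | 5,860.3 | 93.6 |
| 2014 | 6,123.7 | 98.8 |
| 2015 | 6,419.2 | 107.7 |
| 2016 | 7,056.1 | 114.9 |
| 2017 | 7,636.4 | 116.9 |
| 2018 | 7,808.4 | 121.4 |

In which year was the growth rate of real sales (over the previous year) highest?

2014: real = 6123.7/0.988 = 6198.08; growth vs 2013 (6261.00) = -1.00%.
2015: real = 6419.2/1.077 = 5960.26; growth vs 2014 (6198.08) = -3.84%.
2016: real = 7056.1/1.149 = 6141.08; growth vs 2015 (5960.26) = 3.03%.
2017: real = 7636.4/1.169 = 6532.42; growth vs 2016 (6141.08) = 6.37%.
2018: real = 7808.4/1.214 = 6431.96; growth vs 2017 (6532.42) = -1.54%.

2017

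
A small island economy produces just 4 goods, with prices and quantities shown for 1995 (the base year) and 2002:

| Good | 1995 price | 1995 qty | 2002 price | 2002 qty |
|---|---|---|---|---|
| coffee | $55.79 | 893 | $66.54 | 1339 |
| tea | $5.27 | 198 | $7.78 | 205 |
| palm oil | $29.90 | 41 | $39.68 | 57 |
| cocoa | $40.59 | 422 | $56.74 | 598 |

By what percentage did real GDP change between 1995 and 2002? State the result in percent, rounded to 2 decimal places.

Real GDP 1995 = Nominal GDP 1995 = 55.79·893 + 5.27·198 + 29.90·41 + 40.59·422 = 69218.81.
Real GDP 2002 (at 1995 prices) = 55.79·1339 + 5.27·205 + 29.90·57 + 40.59·598 = 101760.28.
Real growth = 101760.28/69218.81 − 1 = 0.4701.

47.01%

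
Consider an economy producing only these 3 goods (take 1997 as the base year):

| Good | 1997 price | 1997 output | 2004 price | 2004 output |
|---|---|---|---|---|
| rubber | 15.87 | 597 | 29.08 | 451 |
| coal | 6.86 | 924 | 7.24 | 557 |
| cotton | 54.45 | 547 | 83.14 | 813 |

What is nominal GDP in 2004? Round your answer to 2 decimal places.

84740.58

Nominal GDP 2004 = Σ (p_2004 × q_2004) = 29.08·451 + 7.24·557 + 83.14·813 = 84740.58.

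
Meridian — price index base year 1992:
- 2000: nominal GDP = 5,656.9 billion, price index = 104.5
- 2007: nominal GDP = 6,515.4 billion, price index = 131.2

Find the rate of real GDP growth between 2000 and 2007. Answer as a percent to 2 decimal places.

-8.26%

Real GDP 2000 = 5656.9 / 1.045 = 5413.30.
Real GDP 2007 = 6515.4 / 1.312 = 4966.01.
Real growth = 4966.01 / 5413.30 − 1 = -0.0826.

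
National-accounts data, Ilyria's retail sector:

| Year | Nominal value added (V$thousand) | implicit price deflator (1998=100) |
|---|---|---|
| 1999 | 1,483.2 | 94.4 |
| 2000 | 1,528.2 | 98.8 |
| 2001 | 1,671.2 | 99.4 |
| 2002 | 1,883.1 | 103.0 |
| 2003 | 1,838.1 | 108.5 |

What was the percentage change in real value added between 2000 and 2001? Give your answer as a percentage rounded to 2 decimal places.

8.70%

Real value added 2000 = 1528.2/0.988 = 1546.76.
Real value added 2001 = 1671.2/0.994 = 1681.29.
Change = 1681.29/1546.76 − 1 = 0.0870.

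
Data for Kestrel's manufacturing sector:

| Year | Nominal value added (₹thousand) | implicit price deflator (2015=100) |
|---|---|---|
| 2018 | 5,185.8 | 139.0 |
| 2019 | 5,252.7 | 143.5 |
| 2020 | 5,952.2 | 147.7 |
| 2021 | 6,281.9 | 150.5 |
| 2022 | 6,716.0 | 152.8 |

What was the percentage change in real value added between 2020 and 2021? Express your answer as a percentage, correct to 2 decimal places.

3.58%

Real value added 2020 = 5952.2/1.477 = 4029.93.
Real value added 2021 = 6281.9/1.505 = 4174.02.
Change = 4174.02/4029.93 − 1 = 0.0358.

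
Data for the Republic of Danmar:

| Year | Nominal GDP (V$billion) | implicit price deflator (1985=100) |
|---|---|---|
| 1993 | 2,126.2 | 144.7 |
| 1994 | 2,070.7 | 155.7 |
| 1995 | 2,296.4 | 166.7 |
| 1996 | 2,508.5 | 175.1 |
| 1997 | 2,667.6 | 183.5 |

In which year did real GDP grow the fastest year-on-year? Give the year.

1996

1994: real = 2070.7/1.557 = 1329.93; growth vs 1993 (1469.38) = -9.49%.
1995: real = 2296.4/1.667 = 1377.56; growth vs 1994 (1329.93) = 3.58%.
1996: real = 2508.5/1.751 = 1432.61; growth vs 1995 (1377.56) = 4.00%.
1997: real = 2667.6/1.835 = 1453.73; growth vs 1996 (1432.61) = 1.47%.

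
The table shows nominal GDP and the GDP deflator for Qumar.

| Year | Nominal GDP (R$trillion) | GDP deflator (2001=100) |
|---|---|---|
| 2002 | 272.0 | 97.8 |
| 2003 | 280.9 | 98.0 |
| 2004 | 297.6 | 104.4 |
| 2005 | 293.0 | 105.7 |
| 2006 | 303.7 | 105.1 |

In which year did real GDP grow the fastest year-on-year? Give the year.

2003: real = 280.9/0.980 = 286.63; growth vs 2002 (278.12) = 3.06%.
2004: real = 297.6/1.044 = 285.06; growth vs 2003 (286.63) = -0.55%.
2005: real = 293.0/1.057 = 277.20; growth vs 2004 (285.06) = -2.76%.
2006: real = 303.7/1.051 = 288.96; growth vs 2005 (277.20) = 4.24%.

2006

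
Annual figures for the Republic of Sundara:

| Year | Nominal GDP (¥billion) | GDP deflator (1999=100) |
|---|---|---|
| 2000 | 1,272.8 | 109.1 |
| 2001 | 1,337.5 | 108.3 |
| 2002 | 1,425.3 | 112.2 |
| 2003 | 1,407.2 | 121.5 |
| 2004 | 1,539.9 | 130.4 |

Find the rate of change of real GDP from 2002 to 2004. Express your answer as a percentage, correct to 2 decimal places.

Real GDP 2002 = 1425.3/1.122 = 1270.32.
Real GDP 2004 = 1539.9/1.304 = 1180.90.
Change = 1180.90/1270.32 − 1 = -0.0704.

-7.04%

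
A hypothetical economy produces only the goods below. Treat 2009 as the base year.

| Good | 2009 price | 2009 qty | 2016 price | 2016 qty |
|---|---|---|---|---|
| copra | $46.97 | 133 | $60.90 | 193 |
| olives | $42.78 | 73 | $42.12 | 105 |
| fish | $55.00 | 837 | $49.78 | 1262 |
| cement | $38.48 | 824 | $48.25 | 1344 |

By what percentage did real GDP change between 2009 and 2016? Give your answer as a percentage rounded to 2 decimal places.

54.61%

Real GDP 2009 = Nominal GDP 2009 = 46.97·133 + 42.78·73 + 55.00·837 + 38.48·824 = 87112.47.
Real GDP 2016 (at 2009 prices) = 46.97·193 + 42.78·105 + 55.00·1262 + 38.48·1344 = 134684.23.
Real growth = 134684.23/87112.47 − 1 = 0.5461.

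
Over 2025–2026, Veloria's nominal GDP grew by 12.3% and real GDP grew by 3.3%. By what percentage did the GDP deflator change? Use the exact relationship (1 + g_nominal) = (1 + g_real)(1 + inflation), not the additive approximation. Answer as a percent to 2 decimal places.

8.71%

(1 + g_nom) = (1 + g_real)(1 + π), so π = 1.1230 / 1.0330 − 1 = 0.08712.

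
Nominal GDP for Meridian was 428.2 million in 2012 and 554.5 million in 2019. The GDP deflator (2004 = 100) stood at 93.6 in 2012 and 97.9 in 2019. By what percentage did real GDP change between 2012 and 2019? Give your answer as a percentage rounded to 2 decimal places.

23.81%

Deflate each year: 2012 → 428.2/0.936 = 457.48; 2019 → 554.5/0.979 = 566.39.
So real GDP changed by 566.39/457.48 − 1 = 0.2381, i.e. 23.81%.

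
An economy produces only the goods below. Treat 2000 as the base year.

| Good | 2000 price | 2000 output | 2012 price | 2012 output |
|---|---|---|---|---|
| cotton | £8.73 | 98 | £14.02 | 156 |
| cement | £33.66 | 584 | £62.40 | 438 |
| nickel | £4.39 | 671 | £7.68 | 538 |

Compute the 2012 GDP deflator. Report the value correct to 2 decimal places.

Nominal GDP 2012 = 14.02·156 + 62.40·438 + 7.68·538 = 33650.16.
Real GDP 2012 (at 2000 prices) = 8.73·156 + 33.66·438 + 4.39·538 = 18466.78.
Deflator = Nominal/Real × 100 = 33650.16/18466.78 × 100 = 182.220.

182.22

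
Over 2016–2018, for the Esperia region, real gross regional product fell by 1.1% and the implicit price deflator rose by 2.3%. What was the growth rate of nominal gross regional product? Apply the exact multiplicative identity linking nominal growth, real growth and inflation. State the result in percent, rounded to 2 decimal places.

1.17%

(1 + g_nom) = (1 + g_real)(1 + π) = 0.9890 × 1.0230 = 1.01175.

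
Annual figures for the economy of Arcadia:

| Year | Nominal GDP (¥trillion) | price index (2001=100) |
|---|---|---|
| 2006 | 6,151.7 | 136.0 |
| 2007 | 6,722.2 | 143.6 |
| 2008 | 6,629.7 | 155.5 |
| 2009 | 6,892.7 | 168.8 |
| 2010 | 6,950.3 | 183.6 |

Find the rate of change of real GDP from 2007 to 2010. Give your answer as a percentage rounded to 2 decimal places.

Real GDP 2007 = 6722.2/1.436 = 4681.20.
Real GDP 2010 = 6950.3/1.836 = 3785.57.
Change = 3785.57/4681.20 − 1 = -0.1913.

-19.13%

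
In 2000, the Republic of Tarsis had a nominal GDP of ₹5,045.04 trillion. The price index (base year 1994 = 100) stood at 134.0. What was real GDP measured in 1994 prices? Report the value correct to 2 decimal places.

Real GDP = Nominal / (price index/100) = 5045.04 / 1.340 = 3764.96.

₹3,764.96 trillion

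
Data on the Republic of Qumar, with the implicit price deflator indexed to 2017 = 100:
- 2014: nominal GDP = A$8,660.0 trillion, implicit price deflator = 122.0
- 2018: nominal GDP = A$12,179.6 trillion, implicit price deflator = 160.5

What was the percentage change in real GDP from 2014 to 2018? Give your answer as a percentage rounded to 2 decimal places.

6.91%

Deflate each year: 2014 → 8660.0/1.220 = 7098.36; 2018 → 12179.6/1.605 = 7588.54.
So real GDP changed by 7588.54/7098.36 − 1 = 0.0691, i.e. 6.91%.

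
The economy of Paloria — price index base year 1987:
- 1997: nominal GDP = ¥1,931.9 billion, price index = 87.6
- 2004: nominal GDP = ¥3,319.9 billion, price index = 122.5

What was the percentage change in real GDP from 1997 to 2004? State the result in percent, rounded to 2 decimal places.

22.89%

Deflate each year: 1997 → 1931.9/0.876 = 2205.37; 2004 → 3319.9/1.225 = 2710.12.
So real GDP changed by 2710.12/2205.37 − 1 = 0.2289, i.e. 22.89%.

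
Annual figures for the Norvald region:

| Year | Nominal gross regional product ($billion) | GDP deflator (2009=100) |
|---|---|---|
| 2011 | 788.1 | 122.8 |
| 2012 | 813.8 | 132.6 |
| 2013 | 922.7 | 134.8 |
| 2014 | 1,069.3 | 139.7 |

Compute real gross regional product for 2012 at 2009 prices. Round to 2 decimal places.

Real gross regional product 2012 = 813.8 / 1.326 = 613.73.

$613.73 billion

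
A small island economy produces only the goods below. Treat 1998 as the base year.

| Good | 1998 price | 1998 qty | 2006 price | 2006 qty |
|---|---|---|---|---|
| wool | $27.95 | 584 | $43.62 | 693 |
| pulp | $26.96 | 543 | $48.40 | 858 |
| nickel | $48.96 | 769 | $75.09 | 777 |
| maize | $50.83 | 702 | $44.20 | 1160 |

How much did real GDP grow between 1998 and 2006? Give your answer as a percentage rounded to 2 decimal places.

Real GDP 1998 = Nominal GDP 1998 = 27.95·584 + 26.96·543 + 48.96·769 + 50.83·702 = 104294.98.
Real GDP 2006 (at 1998 prices) = 27.95·693 + 26.96·858 + 48.96·777 + 50.83·1160 = 139505.75.
Real growth = 139505.75/104294.98 − 1 = 0.3376.

33.76%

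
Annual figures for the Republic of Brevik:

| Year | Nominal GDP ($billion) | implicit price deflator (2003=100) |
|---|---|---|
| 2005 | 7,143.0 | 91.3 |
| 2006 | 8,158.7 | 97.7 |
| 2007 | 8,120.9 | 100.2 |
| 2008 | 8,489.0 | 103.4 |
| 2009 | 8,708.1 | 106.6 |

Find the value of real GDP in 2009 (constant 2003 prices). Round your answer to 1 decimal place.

$8,168.9 billion

Real GDP 2009 = 8708.1 / 1.066 = 8168.95.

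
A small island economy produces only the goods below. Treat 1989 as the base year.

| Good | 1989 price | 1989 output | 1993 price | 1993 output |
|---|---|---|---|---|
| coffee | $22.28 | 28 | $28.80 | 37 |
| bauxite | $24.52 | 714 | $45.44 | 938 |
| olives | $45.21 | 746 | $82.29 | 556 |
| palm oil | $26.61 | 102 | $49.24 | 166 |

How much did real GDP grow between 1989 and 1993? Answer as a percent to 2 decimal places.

Real GDP 1989 = Nominal GDP 1989 = 22.28·28 + 24.52·714 + 45.21·746 + 26.61·102 = 54572.00.
Real GDP 1993 (at 1989 prices) = 22.28·37 + 24.52·938 + 45.21·556 + 26.61·166 = 53378.14.
Real growth = 53378.14/54572.00 − 1 = -0.0219.

-2.19%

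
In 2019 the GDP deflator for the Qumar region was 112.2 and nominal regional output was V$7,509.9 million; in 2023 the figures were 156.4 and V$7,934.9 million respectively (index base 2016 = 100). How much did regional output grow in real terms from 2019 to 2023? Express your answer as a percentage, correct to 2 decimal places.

-24.20%

Real regional output 2019 = 7509.9 / 1.122 = 6693.32.
Real regional output 2023 = 7934.9 / 1.564 = 5073.47.
Real growth = 5073.47 / 6693.32 − 1 = -0.2420.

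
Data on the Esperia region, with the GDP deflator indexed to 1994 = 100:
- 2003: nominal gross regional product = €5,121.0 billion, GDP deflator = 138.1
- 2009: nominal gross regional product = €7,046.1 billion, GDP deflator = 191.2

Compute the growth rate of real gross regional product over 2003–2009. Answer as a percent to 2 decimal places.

Deflate each year: 2003 → 5121.0/1.381 = 3708.18; 2009 → 7046.1/1.912 = 3685.20.
So real gross regional product changed by 3685.20/3708.18 − 1 = -0.0062, i.e. -0.62%.

-0.62%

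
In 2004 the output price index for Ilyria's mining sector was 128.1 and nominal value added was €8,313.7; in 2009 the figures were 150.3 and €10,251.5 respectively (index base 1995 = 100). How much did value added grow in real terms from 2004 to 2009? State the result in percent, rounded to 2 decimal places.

Real value added 2004 = 8313.7 / 1.281 = 6490.01.
Real value added 2009 = 10251.5 / 1.503 = 6820.69.
Real growth = 6820.69 / 6490.01 − 1 = 0.0510.

5.10%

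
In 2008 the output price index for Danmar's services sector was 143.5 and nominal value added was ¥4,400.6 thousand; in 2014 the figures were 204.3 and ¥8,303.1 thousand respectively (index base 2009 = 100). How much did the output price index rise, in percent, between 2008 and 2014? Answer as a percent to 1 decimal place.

Price-level change = 204.3 / 143.5 − 1 = 0.4237.

42.4%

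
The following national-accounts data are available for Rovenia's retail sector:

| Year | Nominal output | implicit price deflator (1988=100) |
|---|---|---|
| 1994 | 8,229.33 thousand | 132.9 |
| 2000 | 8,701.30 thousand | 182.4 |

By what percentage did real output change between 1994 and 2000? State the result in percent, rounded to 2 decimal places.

-22.96%

Real output 1994 = 8229.33 / 1.329 = 6192.12.
Real output 2000 = 8701.30 / 1.824 = 4770.45.
Real growth = 4770.45 / 6192.12 − 1 = -0.2296.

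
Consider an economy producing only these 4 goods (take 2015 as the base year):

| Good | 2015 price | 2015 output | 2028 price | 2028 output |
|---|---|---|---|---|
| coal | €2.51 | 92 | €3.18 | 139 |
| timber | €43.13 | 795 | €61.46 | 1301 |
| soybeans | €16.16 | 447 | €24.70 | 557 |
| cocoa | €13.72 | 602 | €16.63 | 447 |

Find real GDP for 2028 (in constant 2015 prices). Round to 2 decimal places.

€71594.98

Real GDP 2028 = Σ (p_2015 × q_2028) = 2.51·139 + 43.13·1301 + 16.16·557 + 13.72·447 = 71594.98.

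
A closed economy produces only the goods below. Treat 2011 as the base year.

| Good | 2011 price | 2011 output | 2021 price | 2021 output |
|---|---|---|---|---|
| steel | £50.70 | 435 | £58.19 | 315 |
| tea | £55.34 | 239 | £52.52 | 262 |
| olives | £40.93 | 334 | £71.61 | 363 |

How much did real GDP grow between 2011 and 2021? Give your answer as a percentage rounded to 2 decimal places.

-7.40%

Real GDP 2011 = Nominal GDP 2011 = 50.70·435 + 55.34·239 + 40.93·334 = 48951.38.
Real GDP 2021 (at 2011 prices) = 50.70·315 + 55.34·262 + 40.93·363 = 45327.17.
Real growth = 45327.17/48951.38 − 1 = -0.0740.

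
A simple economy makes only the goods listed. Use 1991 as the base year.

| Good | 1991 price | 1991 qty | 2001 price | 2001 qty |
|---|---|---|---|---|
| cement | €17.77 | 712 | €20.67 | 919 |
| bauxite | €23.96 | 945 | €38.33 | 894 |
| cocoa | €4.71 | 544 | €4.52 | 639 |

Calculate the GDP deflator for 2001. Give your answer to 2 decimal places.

Nominal GDP 2001 = 20.67·919 + 38.33·894 + 4.52·639 = 56151.03.
Real GDP 2001 (at 1991 prices) = 17.77·919 + 23.96·894 + 4.71·639 = 40760.56.
Deflator = Nominal/Real × 100 = 56151.03/40760.56 × 100 = 137.758.

137.76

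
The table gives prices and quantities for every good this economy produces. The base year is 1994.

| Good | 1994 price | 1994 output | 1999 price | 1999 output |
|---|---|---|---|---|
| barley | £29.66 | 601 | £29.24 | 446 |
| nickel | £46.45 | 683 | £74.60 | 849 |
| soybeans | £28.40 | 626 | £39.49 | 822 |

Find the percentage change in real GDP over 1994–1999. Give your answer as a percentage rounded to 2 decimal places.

12.89%

Real GDP 1994 = Nominal GDP 1994 = 29.66·601 + 46.45·683 + 28.40·626 = 67329.41.
Real GDP 1999 (at 1994 prices) = 29.66·446 + 46.45·849 + 28.40·822 = 76009.21.
Real growth = 76009.21/67329.41 − 1 = 0.1289.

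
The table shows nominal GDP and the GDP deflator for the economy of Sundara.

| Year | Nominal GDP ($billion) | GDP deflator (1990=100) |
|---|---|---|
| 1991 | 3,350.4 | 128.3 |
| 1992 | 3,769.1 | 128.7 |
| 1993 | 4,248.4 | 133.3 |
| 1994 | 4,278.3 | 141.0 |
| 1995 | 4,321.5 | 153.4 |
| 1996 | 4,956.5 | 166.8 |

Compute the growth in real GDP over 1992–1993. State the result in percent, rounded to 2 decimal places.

8.83%

Real GDP 1992 = 3769.1/1.287 = 2928.59.
Real GDP 1993 = 4248.4/1.333 = 3187.10.
Change = 3187.10/2928.59 − 1 = 0.0883.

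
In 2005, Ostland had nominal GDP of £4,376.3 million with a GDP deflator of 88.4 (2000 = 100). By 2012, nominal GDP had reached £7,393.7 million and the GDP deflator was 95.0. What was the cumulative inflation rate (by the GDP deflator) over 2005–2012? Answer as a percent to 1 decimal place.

7.5%

Price-level change = 95.0 / 88.4 − 1 = 0.0747.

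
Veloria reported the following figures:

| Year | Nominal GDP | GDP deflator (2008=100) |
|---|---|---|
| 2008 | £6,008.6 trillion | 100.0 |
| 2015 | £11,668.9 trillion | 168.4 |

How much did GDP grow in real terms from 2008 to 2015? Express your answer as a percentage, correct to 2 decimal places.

15.32%

Deflate each year: 2008 → 6008.6/1.000 = 6008.60; 2015 → 11668.9/1.684 = 6929.28.
So real GDP changed by 6929.28/6008.60 − 1 = 0.1532, i.e. 15.32%.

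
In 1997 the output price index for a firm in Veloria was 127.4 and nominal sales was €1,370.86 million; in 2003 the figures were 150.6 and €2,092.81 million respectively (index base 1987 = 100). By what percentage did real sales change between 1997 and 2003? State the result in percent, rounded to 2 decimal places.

Deflate each year: 1997 → 1370.86/1.274 = 1076.03; 2003 → 2092.81/1.506 = 1389.65.
So real sales changed by 1389.65/1076.03 − 1 = 0.2915, i.e. 29.15%.

29.15%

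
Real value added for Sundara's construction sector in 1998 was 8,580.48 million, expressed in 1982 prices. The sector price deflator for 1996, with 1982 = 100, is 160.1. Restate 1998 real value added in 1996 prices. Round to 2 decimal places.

Real value added in 1996 prices = Real value added in 1982 prices × (P_1996/P_1982) = 8580.48 × 1.601 = 13737.35.

13,737.35 million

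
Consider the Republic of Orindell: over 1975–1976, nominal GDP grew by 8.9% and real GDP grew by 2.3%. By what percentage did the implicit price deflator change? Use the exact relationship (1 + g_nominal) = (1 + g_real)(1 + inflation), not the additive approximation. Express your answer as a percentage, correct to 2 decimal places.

6.45%

(1 + g_nom) = (1 + g_real)(1 + π), so π = 1.0890 / 1.0230 − 1 = 0.06452.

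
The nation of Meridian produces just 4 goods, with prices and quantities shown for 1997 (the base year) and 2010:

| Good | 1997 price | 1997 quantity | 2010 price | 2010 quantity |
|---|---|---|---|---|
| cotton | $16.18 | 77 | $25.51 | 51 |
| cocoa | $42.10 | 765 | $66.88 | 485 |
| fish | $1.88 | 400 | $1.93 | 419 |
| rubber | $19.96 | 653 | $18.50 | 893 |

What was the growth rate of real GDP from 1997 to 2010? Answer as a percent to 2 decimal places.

-15.63%

Real GDP 1997 = Nominal GDP 1997 = 16.18·77 + 42.10·765 + 1.88·400 + 19.96·653 = 47238.24.
Real GDP 2010 (at 1997 prices) = 16.18·51 + 42.10·485 + 1.88·419 + 19.96·893 = 39855.68.
Real growth = 39855.68/47238.24 − 1 = -0.1563.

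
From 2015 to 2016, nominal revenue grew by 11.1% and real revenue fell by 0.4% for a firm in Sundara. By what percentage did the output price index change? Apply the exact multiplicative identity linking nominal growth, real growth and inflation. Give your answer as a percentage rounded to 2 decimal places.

(1 + g_nom) = (1 + g_real)(1 + π), so π = 1.1110 / 0.9960 − 1 = 0.11546.

11.55%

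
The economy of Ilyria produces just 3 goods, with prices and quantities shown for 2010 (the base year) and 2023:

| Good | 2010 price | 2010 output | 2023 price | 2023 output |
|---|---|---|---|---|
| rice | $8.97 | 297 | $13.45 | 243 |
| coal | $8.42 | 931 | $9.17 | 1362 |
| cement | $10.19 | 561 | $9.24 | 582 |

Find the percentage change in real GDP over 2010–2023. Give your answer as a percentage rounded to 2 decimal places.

20.71%

Real GDP 2010 = Nominal GDP 2010 = 8.97·297 + 8.42·931 + 10.19·561 = 16219.70.
Real GDP 2023 (at 2010 prices) = 8.97·243 + 8.42·1362 + 10.19·582 = 19578.33.
Real growth = 19578.33/16219.70 − 1 = 0.2071.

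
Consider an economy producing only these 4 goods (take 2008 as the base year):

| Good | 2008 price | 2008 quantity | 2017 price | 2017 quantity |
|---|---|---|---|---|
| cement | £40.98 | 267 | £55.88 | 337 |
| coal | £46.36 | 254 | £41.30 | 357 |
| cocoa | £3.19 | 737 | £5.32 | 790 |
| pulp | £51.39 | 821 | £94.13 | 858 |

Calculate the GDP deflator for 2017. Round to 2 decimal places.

154.00

Nominal GDP 2017 = 55.88·337 + 41.30·357 + 5.32·790 + 94.13·858 = 118542.00.
Real GDP 2017 (at 2008 prices) = 40.98·337 + 46.36·357 + 3.19·790 + 51.39·858 = 76973.50.
Deflator = Nominal/Real × 100 = 118542.00/76973.50 × 100 = 154.004.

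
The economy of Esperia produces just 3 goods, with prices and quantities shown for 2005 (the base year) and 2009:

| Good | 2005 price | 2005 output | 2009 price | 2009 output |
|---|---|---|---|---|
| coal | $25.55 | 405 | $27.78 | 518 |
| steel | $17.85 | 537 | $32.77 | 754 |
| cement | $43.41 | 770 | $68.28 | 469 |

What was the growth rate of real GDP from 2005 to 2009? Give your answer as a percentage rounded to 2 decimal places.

-11.82%

Real GDP 2005 = Nominal GDP 2005 = 25.55·405 + 17.85·537 + 43.41·770 = 53358.90.
Real GDP 2009 (at 2005 prices) = 25.55·518 + 17.85·754 + 43.41·469 = 47053.09.
Real growth = 47053.09/53358.90 − 1 = -0.1182.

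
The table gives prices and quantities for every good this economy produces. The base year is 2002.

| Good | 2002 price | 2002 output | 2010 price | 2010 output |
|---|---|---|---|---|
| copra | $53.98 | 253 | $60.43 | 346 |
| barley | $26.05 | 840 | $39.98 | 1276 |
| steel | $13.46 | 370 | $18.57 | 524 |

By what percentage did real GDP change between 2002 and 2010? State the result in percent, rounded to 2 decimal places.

45.54%

Real GDP 2002 = Nominal GDP 2002 = 53.98·253 + 26.05·840 + 13.46·370 = 40519.14.
Real GDP 2010 (at 2002 prices) = 53.98·346 + 26.05·1276 + 13.46·524 = 58969.92.
Real growth = 58969.92/40519.14 − 1 = 0.4554.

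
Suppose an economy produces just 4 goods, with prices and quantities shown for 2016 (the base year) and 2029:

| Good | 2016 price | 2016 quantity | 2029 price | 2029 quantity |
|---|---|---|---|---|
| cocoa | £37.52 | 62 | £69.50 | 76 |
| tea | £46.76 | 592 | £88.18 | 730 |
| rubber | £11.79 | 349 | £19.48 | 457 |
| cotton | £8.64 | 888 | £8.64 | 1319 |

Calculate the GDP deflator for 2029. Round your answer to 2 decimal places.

Nominal GDP 2029 = 69.50·76 + 88.18·730 + 19.48·457 + 8.64·1319 = 89951.92.
Real GDP 2029 (at 2016 prices) = 37.52·76 + 46.76·730 + 11.79·457 + 8.64·1319 = 53770.51.
Deflator = Nominal/Real × 100 = 89951.92/53770.51 × 100 = 167.289.

167.29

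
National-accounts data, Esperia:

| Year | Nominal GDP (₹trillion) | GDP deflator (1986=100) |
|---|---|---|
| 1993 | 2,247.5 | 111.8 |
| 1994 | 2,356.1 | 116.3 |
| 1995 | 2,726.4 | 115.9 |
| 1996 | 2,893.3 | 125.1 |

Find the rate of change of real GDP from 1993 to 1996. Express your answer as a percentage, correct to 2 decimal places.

15.05%

Real GDP 1993 = 2247.5/1.118 = 2010.29.
Real GDP 1996 = 2893.3/1.251 = 2312.79.
Change = 2312.79/2010.29 − 1 = 0.1505.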